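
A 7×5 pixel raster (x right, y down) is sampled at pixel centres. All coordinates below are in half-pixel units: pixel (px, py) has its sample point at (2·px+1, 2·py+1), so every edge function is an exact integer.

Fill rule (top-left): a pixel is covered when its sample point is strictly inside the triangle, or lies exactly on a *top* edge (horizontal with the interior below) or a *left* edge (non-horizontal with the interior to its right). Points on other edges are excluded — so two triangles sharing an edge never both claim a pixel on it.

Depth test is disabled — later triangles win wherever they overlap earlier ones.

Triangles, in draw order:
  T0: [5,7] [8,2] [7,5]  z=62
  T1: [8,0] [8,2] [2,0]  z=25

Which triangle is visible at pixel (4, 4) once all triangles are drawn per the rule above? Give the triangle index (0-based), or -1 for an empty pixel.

T0:
  2·area = 4
  edge (5, 7)→(8, 2): d=(3,-5) top-left  bias=+0
  edge (8, 2)→(7, 5): d=(-1,3) right/bottom  bias=-1
  edge (7, 5)→(5, 7): d=(-2,2) right/bottom  bias=-1
    (5,0)@(11, 1): e=[12,-8,0] → .  [on edge]
    (4,1)@(9, 3): e=[8,-4,0] → .  [on edge]
    (3,2)@(7, 5): e=[4,0,0] → .  [on edge]
    (2,3)@(5, 7): e=[0,4,0] → .  [on edge]
    (1,4)@(3, 9): e=[-4,8,0] → .  [on edge]
  covered (0 px):
    . . . . . . .
    . . . . . . .
    . . . . . . .
    . . . . . . .
    . . . . . . .
T1:
  2·area = 12
  edge (8, 0)→(8, 2): d=(0,2) right/bottom  bias=-1
  edge (8, 2)→(2, 0): d=(-6,-2) top-left  bias=+0
  edge (2, 0)→(8, 0): d=(6,0) top-left  bias=+0
    (2,0)@(5, 1): e=[6,0,6] → X  [on edge]
    (3,0)@(7, 1): e=[2,4,6] → X
    (4,0)@(9, 1): e=[-2,8,6] → .
    (2,1)@(5, 3): e=[6,-12,18] → .
    (3,1)@(7, 3): e=[2,-8,18] → .
    (5,1)@(11, 3): e=[-6,0,18] → .  [on edge]
  covered (2 px):
    . . X X . . .
    . . . . . . .
    . . . . . . .
    . . . . . . .
    . . . . . . .

Z-buffer (winner per pixel, '.' = empty):
  . . 1 1 . . .
  . . . . . . .
  . . . . . . .
  . . . . . . .
  . . . . . . .

Answer: -1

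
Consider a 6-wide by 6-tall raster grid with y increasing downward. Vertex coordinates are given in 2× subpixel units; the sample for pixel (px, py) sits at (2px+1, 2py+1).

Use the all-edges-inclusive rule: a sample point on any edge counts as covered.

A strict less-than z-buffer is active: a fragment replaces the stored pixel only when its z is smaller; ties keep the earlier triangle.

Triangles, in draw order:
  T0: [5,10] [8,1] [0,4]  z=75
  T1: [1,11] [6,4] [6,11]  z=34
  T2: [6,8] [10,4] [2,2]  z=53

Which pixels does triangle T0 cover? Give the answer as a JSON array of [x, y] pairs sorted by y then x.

T0:
  2·area = 63  (B↔C swapped to make it positive)
  edge (5, 10)→(0, 4): d=(-5,-6) inclusive
  edge (0, 4)→(8, 1): d=(8,-3) inclusive
  edge (8, 1)→(5, 10): d=(-3,9) inclusive
    (1,1)@(3, 3): e=[23,1,39] → █
    (2,1)@(5, 3): e=[35,7,21] → █
    (3,1)@(7, 3): e=[47,13,3] → █
    (4,1)@(9, 3): e=[59,19,-15] → ·
    (0,2)@(1, 5): e=[1,11,51] → █
    (3,2)@(7, 5): e=[37,29,-3] → ·
    (0,3)@(1, 7): e=[-9,27,45] → ·
    (1,3)@(3, 7): e=[3,33,27] → █
    (3,3)@(7, 7): e=[27,45,-9] → ·
    (1,4)@(3, 9): e=[-7,49,21] → ·
    (2,4)@(5, 9): e=[5,55,3] → █
    (3,4)@(7, 9): e=[17,61,-15] → ·
  covered (9 px):
    · · · · · ·
    · █ █ █ · ·
    █ █ █ · · ·
    · █ █ · · ·
    · · █ · · ·
    · · · · · ·
T1:
  2·area = 35
  edge (1, 11)→(6, 4): d=(5,-7) inclusive
  edge (6, 4)→(6, 11): d=(0,7) inclusive
  edge (6, 11)→(1, 11): d=(-5,0) inclusive
    (2,3)@(5, 7): e=[8,7,20] → █
    (3,3)@(7, 7): e=[22,-7,20] → ·
    (1,4)@(3, 9): e=[4,21,10] → █
    (3,4)@(7, 9): e=[32,-7,10] → ·
    (0,5)@(1, 11): e=[0,35,0] → █  [on edge]
    (1,5)@(3, 11): e=[14,21,0] → █  [on edge]
    (2,5)@(5, 11): e=[28,7,0] → █  [on edge]
    (3,5)@(7, 11): e=[42,-7,0] → ·  [on edge]
    (4,5)@(9, 11): e=[56,-21,0] → ·  [on edge]
    (5,5)@(11, 11): e=[70,-35,0] → ·  [on edge]
  covered (6 px):
    · · · · · ·
    · · · · · ·
    · · · · · ·
    · · █ · · ·
    · █ █ · · ·
    █ █ █ · · ·
T2:
  2·area = 40  (B↔C swapped to make it positive)
  edge (6, 8)→(2, 2): d=(-4,-6) inclusive
  edge (2, 2)→(10, 4): d=(8,2) inclusive
  edge (10, 4)→(6, 8): d=(-4,4) inclusive
    (1,1)@(3, 3): e=[2,6,32] → █
    (2,1)@(5, 3): e=[14,2,24] → █
    (3,1)@(7, 3): e=[26,-2,16] → ·
    (5,1)@(11, 3): e=[50,-10,0] → ·  [on edge]
    (1,2)@(3, 5): e=[-6,22,24] → ·
    (2,2)@(5, 5): e=[6,18,16] → █
    (3,2)@(7, 5): e=[18,14,8] → █
    (4,2)@(9, 5): e=[30,10,0] → █  [on edge]
    (5,2)@(11, 5): e=[42,6,-8] → ·
    (2,3)@(5, 7): e=[-2,34,8] → ·
    (3,3)@(7, 7): e=[10,30,0] → █  [on edge]
    (4,3)@(9, 7): e=[22,26,-8] → ·
    (2,4)@(5, 9): e=[-10,50,0] → ·  [on edge]
    (1,5)@(3, 11): e=[-30,70,0] → ·  [on edge]
  covered (6 px):
    · · · · · ·
    · █ █ · · ·
    · · █ █ █ ·
    · · · █ · ·
    · · · · · ·
    · · · · · ·

Final: [[1,1],[2,1],[3,1],[0,2],[1,2],[2,2],[1,3],[2,3],[2,4]]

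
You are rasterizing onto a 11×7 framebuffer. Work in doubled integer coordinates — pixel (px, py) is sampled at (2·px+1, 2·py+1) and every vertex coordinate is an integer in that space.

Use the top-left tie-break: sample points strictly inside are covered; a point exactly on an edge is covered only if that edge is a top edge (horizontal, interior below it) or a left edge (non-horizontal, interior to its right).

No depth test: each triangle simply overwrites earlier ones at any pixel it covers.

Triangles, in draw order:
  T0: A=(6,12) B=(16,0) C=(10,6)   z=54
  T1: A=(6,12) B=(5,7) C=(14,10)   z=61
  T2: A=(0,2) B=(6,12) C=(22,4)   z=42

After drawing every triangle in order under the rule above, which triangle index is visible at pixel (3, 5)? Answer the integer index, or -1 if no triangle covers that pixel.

T0:
  2·area = 12  (B↔C swapped to make it positive)
  edge (6, 12)→(10, 6): d=(4,-6) top-left  bias=+0
  edge (10, 6)→(16, 0): d=(6,-6) top-left  bias=+0
  edge (16, 0)→(6, 12): d=(-10,12) right/bottom  bias=-1
    (7,0)@(15, 1): e=[10,0,2] → X  [on edge]
    (8,0)@(17, 1): e=[22,12,-22] → .
    (6,1)@(13, 3): e=[6,0,6] → X  [on edge]
    (7,1)@(15, 3): e=[18,12,-18] → .
    (5,2)@(11, 5): e=[2,0,10] → X  [on edge]
    (6,2)@(13, 5): e=[14,12,-14] → .
    (4,3)@(9, 7): e=[-2,0,14] → .  [on edge]
    (5,3)@(11, 7): e=[10,12,-10] → .
    (3,4)@(7, 9): e=[-6,0,18] → .  [on edge]
    (2,5)@(5, 11): e=[-10,0,22] → .  [on edge]
    (1,6)@(3, 13): e=[-14,0,26] → .  [on edge]
  covered (3 px):
    . . . . . . . X . . .
    . . . . . . X . . . .
    . . . . . X . . . . .
    . . . . . . . . . . .
    . . . . . . . . . . .
    . . . . . . . . . . .
    . . . . . . . . . . .
T1:
  2·area = 42
  edge (6, 12)→(5, 7): d=(-1,-5) top-left  bias=+0
  edge (5, 7)→(14, 10): d=(9,3) right/bottom  bias=-1
  edge (14, 10)→(6, 12): d=(-8,2) right/bottom  bias=-1
    (2,3)@(5, 7): e=[0,0,42] → .  [on edge]
    (3,4)@(7, 9): e=[8,12,22] → X
    (4,4)@(9, 9): e=[18,6,18] → X
    (5,4)@(11, 9): e=[28,0,14] → .  [on edge]
    (3,5)@(7, 11): e=[6,30,6] → X
    (5,5)@(11, 11): e=[26,18,-2] → .
    (8,5)@(17, 11): e=[56,0,-14] → .  [on edge]
    (3,6)@(7, 13): e=[4,48,-10] → .
    (4,6)@(9, 13): e=[14,42,-14] → .
  covered (4 px):
    . . . . . . . . . . .
    . . . . . . . . . . .
    . . . . . . . . . . .
    . . . . . . . . . . .
    . . . X X . . . . . .
    . . . X X . . . . . .
    . . . . . . . . . . .
T2:
  2·area = 208  (B↔C swapped to make it positive)
  edge (0, 2)→(22, 4): d=(22,2) right/bottom  bias=-1
  edge (22, 4)→(6, 12): d=(-16,8) right/bottom  bias=-1
  edge (6, 12)→(0, 2): d=(-6,-10) top-left  bias=+0
    (0,1)@(1, 3): e=[20,184,4] → X
    (1,1)@(3, 3): e=[16,168,24] → X
    (2,1)@(5, 3): e=[12,152,44] → X
    (3,1)@(7, 3): e=[8,136,64] → X
    (4,1)@(9, 3): e=[4,120,84] → X
    (5,1)@(11, 3): e=[0,104,104] → .  [on edge]
    (0,2)@(1, 5): e=[64,152,-8] → .
    (1,2)@(3, 5): e=[60,136,12] → X
    (5,2)@(11, 5): e=[44,72,92] → X
    (6,2)@(13, 5): e=[40,56,112] → X
    (7,2)@(15, 5): e=[36,40,132] → X
    (8,2)@(17, 5): e=[32,24,152] → X
    (1,3)@(3, 7): e=[104,104,0] → X  [on edge]
  covered (26 px):
    . . . . . . . . . . .
    X X X X X . . . . . .
    . X X X X X X X X X .
    . X X X X X X X . . .
    . . X X X X . . . . .
    . . . X . . . . . . .
    . . . . . . . . . . .

Z-buffer (winner per pixel, '.' = empty):
  . . . . . . . 0 . . .
  2 2 2 2 2 . 0 . . . .
  . 2 2 2 2 2 2 2 2 2 .
  . 2 2 2 2 2 2 2 . . .
  . . 2 2 2 2 . . . . .
  . . . 2 1 . . . . . .
  . . . . . . . . . . .

Result: 2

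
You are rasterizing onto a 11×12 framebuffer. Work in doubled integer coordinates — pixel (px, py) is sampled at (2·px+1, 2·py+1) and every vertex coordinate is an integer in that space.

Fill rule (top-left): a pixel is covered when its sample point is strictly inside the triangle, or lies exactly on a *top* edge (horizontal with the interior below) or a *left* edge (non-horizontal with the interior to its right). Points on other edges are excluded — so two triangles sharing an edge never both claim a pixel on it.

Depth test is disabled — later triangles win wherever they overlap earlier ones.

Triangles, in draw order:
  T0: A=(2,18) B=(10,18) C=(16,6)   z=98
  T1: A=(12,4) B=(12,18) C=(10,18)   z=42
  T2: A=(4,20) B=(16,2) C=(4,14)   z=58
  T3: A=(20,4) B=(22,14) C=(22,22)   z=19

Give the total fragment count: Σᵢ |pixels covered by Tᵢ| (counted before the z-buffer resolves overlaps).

T0:
  2·area = 96  (B↔C swapped to make it positive)
  edge (2, 18)→(16, 6): d=(14,-12) top-left  bias=+0
  edge (16, 6)→(10, 18): d=(-6,12) right/bottom  bias=-1
  edge (10, 18)→(2, 18): d=(-8,0) right/bottom  bias=-1
    (7,3)@(15, 7): e=[2,6,88] → #
    (8,3)@(17, 7): e=[26,-18,88] → ·
    (6,4)@(13, 9): e=[6,18,72] → #
    (7,4)@(15, 9): e=[30,-6,72] → ·
    (5,5)@(11, 11): e=[10,30,56] → #
    (7,5)@(15, 11): e=[58,-18,56] → ·
    (4,6)@(9, 13): e=[14,42,40] → #
    (6,6)@(13, 13): e=[62,-6,40] → ·
    (3,7)@(7, 15): e=[18,54,24] → #
    (6,7)@(13, 15): e=[90,-18,24] → ·
    (2,8)@(5, 17): e=[22,66,8] → #
    (5,8)@(11, 17): e=[94,-6,8] → ·
  covered (12 px):
    · · · · · · · · · · ·
    · · · · · · · · · · ·
    · · · · · · · · · · ·
    · · · · · · · # · · ·
    · · · · · · # · · · ·
    · · · · · # # · · · ·
    · · · · # # · · · · ·
    · · · # # # · · · · ·
    · · # # # · · · · · ·
    · · · · · · · · · · ·
    · · · · · · · · · · ·
    · · · · · · · · · · ·
T1:
  2·area = 28
  edge (12, 4)→(12, 18): d=(0,14) right/bottom  bias=-1
  edge (12, 18)→(10, 18): d=(-2,0) right/bottom  bias=-1
  edge (10, 18)→(12, 4): d=(2,-14) top-left  bias=+0
    (5,5)@(11, 11): e=[14,14,0] → #  [on edge]
    (6,5)@(13, 11): e=[-14,14,28] → ·
    (5,6)@(11, 13): e=[14,10,4] → #
    (6,6)@(13, 13): e=[-14,10,32] → ·
    (5,7)@(11, 15): e=[14,6,8] → #
    (6,7)@(13, 15): e=[-14,6,36] → ·
    (5,8)@(11, 17): e=[14,2,12] → #
    (6,8)@(13, 17): e=[-14,2,40] → ·
    (5,9)@(11, 19): e=[14,-2,16] → ·
  covered (4 px):
    · · · · · · · · · · ·
    · · · · · · · · · · ·
    · · · · · · · · · · ·
    · · · · · · · · · · ·
    · · · · · · · · · · ·
    · · · · · # · · · · ·
    · · · · · # · · · · ·
    · · · · · # · · · · ·
    · · · · · # · · · · ·
    · · · · · · · · · · ·
    · · · · · · · · · · ·
    · · · · · · · · · · ·
T2:
  2·area = 72  (B↔C swapped to make it positive)
  edge (4, 20)→(4, 14): d=(0,-6) top-left  bias=+0
  edge (4, 14)→(16, 2): d=(12,-12) top-left  bias=+0
  edge (16, 2)→(4, 20): d=(-12,18) right/bottom  bias=-1
    (8,0)@(17, 1): e=[78,0,-6] → ·  [on edge]
    (7,1)@(15, 3): e=[66,0,6] → #  [on edge]
    (8,1)@(17, 3): e=[78,24,-30] → ·
    (6,2)@(13, 5): e=[54,0,18] → #  [on edge]
    (7,2)@(15, 5): e=[66,24,-18] → ·
    (5,3)@(11, 7): e=[42,0,30] → #  [on edge]
    (6,3)@(13, 7): e=[54,24,-6] → ·
    (4,4)@(9, 9): e=[30,0,42] → #  [on edge]
    (6,4)@(13, 9): e=[54,48,-30] → ·
    (3,5)@(7, 11): e=[18,0,54] → #  [on edge]
    (5,5)@(11, 11): e=[42,48,-18] → ·
    (2,6)@(5, 13): e=[6,0,66] → #  [on edge]
    (1,7)@(3, 15): e=[-6,0,78] → ·  [on edge]
    (0,8)@(1, 17): e=[-18,0,90] → ·  [on edge]
  covered (12 px):
    · · · · · · · · · · ·
    · · · · · · · # · · ·
    · · · · · · # · · · ·
    · · · · · # · · · · ·
    · · · · # # · · · · ·
    · · · # # · · · · · ·
    · · # # · · · · · · ·
    · · # # · · · · · · ·
    · · # · · · · · · · ·
    · · · · · · · · · · ·
    · · · · · · · · · · ·
    · · · · · · · · · · ·
T3:
  2·area = 16
  edge (20, 4)→(22, 14): d=(2,10) right/bottom  bias=-1
  edge (22, 14)→(22, 22): d=(0,8) right/bottom  bias=-1
  edge (22, 22)→(20, 4): d=(-2,-18) top-left  bias=+0
    (10,4)@(21, 9): e=[0,8,8] → ·  [on edge]
    (10,5)@(21, 11): e=[4,8,4] → #
    (10,6)@(21, 13): e=[8,8,0] → #  [on edge]
    (10,7)@(21, 15): e=[12,8,-4] → ·
  covered (2 px):
    · · · · · · · · · · ·
    · · · · · · · · · · ·
    · · · · · · · · · · ·
    · · · · · · · · · · ·
    · · · · · · · · · · ·
    · · · · · · · · · · #
    · · · · · · · · · · #
    · · · · · · · · · · ·
    · · · · · · · · · · ·
    · · · · · · · · · · ·
    · · · · · · · · · · ·
    · · · · · · · · · · ·

Final: 30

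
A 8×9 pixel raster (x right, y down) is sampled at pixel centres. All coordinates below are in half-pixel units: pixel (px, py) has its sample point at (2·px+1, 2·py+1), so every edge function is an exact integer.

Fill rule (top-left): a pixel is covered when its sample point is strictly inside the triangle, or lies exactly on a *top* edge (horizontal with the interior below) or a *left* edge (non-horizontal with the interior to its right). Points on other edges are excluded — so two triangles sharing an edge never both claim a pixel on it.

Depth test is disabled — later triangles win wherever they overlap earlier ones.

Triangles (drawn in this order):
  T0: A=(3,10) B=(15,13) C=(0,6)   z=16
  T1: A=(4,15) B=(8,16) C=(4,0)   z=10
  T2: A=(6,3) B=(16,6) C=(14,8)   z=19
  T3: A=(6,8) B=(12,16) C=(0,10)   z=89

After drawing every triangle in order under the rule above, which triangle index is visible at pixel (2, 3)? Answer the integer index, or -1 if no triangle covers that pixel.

T0:
  2·area = 39  (B↔C swapped to make it positive)
  edge (3, 10)→(0, 6): d=(-3,-4) top-left  bias=+0
  edge (0, 6)→(15, 13): d=(15,7) right/bottom  bias=-1
  edge (15, 13)→(3, 10): d=(-12,-3) top-left  bias=+0
    (0,3)@(1, 7): e=[1,8,30] → X
    (1,3)@(3, 7): e=[9,-6,36] → .
    (0,4)@(1, 9): e=[-5,38,6] → .
    (1,4)@(3, 9): e=[3,24,12] → X
    (2,4)@(5, 9): e=[11,10,18] → X
    (3,4)@(7, 9): e=[19,-4,24] → .
    (1,5)@(3, 11): e=[-3,54,-12] → .
    (2,5)@(5, 11): e=[5,40,-6] → .
    (3,5)@(7, 11): e=[13,26,0] → X  [on edge]
    (4,5)@(9, 11): e=[21,12,6] → X
    (5,5)@(11, 11): e=[29,-2,12] → .
    (3,6)@(7, 13): e=[7,56,-24] → .
    (7,6)@(15, 13): e=[39,0,0] → .  [on edge]
  covered (5 px):
    . . . . . . . .
    . . . . . . . .
    . . . . . . . .
    X . . . . . . .
    . X X . . . . .
    . . . X X . . .
    . . . . . . . .
    . . . . . . . .
    . . . . . . . .
T1:
  2·area = 60  (B↔C swapped to make it positive)
  edge (4, 15)→(4, 0): d=(0,-15) top-left  bias=+0
  edge (4, 0)→(8, 16): d=(4,16) right/bottom  bias=-1
  edge (8, 16)→(4, 15): d=(-4,-1) top-left  bias=+0
    (2,2)@(5, 5): e=[15,4,41] → X
    (3,2)@(7, 5): e=[45,-28,43] → .
    (2,3)@(5, 7): e=[15,12,33] → X
    (3,3)@(7, 7): e=[45,-20,35] → .
    (2,4)@(5, 9): e=[15,20,25] → X
    (3,4)@(7, 9): e=[45,-12,27] → .
    (2,5)@(5, 11): e=[15,28,17] → X
    (3,5)@(7, 11): e=[45,-4,19] → .
    (2,6)@(5, 13): e=[15,36,9] → X
    (3,6)@(7, 13): e=[45,4,11] → X
    (4,6)@(9, 13): e=[75,-28,13] → .
    (2,7)@(5, 15): e=[15,44,1] → X
  covered (8 px):
    . . . . . . . .
    . . . . . . . .
    . . X . . . . .
    . . X . . . . .
    . . X . . . . .
    . . X . . . . .
    . . X X . . . .
    . . X X . . . .
    . . . . . . . .
T2:
  2·area = 26
  edge (6, 3)→(16, 6): d=(10,3) right/bottom  bias=-1
  edge (16, 6)→(14, 8): d=(-2,2) right/bottom  bias=-1
  edge (14, 8)→(6, 3): d=(-8,-5) top-left  bias=+0
    (5,2)@(11, 5): e=[5,12,9] → X
    (6,2)@(13, 5): e=[-1,8,19] → .
    (5,3)@(11, 7): e=[25,8,-7] → .
    (6,3)@(13, 7): e=[19,4,3] → X
    (7,3)@(15, 7): e=[13,0,13] → .  [on edge]
    (6,4)@(13, 9): e=[39,0,-13] → .  [on edge]
    (5,5)@(11, 11): e=[65,0,-39] → .  [on edge]
    (4,6)@(9, 13): e=[91,0,-65] → .  [on edge]
    (3,7)@(7, 15): e=[117,0,-91] → .  [on edge]
    (2,8)@(5, 17): e=[143,0,-117] → .  [on edge]
  covered (2 px):
    . . . . . . . .
    . . . . . . . .
    . . . . . X . .
    . . . . . . X .
    . . . . . . . .
    . . . . . . . .
    . . . . . . . .
    . . . . . . . .
    . . . . . . . .
T3:
  2·area = 60
  edge (6, 8)→(12, 16): d=(6,8) right/bottom  bias=-1
  edge (12, 16)→(0, 10): d=(-12,-6) top-left  bias=+0
  edge (0, 10)→(6, 8): d=(6,-2) top-left  bias=+0
    (7,2)@(15, 5): e=[-90,150,0] → .  [on edge]
    (4,3)@(9, 7): e=[-30,90,0] → .  [on edge]
    (1,4)@(3, 9): e=[30,30,0] → X  [on edge]
    (2,4)@(5, 9): e=[14,42,4] → X
    (3,4)@(7, 9): e=[-2,54,8] → .
    (1,5)@(3, 11): e=[42,6,12] → X
    (3,5)@(7, 11): e=[10,30,20] → X
    (4,5)@(9, 11): e=[-6,42,24] → .
    (1,6)@(3, 13): e=[54,-18,24] → .
    (2,6)@(5, 13): e=[38,-6,28] → .
    (3,6)@(7, 13): e=[22,6,32] → X
    (4,6)@(9, 13): e=[6,18,36] → X
  covered (8 px):
    . . . . . . . .
    . . . . . . . .
    . . . . . . . .
    . . . . . . . .
    . X X . . . . .
    . X X X . . . .
    . . . X X . . .
    . . . . . X . .
    . . . . . . . .

Z-buffer (winner per pixel, '.' = empty):
  . . . . . . . .
  . . . . . . . .
  . . 1 . . 2 . .
  0 . 1 . . . 2 .
  . 3 3 . . . . .
  . 3 3 3 0 . . .
  . . 1 3 3 . . .
  . . 1 1 . 3 . .
  . . . . . . . .

Result: 1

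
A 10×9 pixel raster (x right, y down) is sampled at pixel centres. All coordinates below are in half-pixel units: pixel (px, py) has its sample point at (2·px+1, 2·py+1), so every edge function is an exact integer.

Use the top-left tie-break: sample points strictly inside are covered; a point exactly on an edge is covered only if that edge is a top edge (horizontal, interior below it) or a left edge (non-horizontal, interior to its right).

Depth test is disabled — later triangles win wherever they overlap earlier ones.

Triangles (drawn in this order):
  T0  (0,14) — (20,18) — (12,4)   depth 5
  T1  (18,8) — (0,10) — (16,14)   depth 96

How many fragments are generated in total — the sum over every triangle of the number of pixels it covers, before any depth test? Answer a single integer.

T0:
  2·area = 248  (B↔C swapped to make it positive)
  edge (0, 14)→(12, 4): d=(12,-10) top-left  bias=+0
  edge (12, 4)→(20, 18): d=(8,14) right/bottom  bias=-1
  edge (20, 18)→(0, 14): d=(-20,-4) top-left  bias=+0
    (5,2)@(11, 5): e=[2,22,224] → X
    (6,2)@(13, 5): e=[22,-6,232] → .
    (4,3)@(9, 7): e=[6,66,176] → X
    (6,3)@(13, 7): e=[46,10,192] → X
    (7,3)@(15, 7): e=[66,-18,200] → .
    (3,4)@(7, 9): e=[10,110,128] → X
    (7,4)@(15, 9): e=[90,-2,160] → .
    (2,5)@(5, 11): e=[14,154,80] → X
    (7,5)@(15, 11): e=[114,14,120] → X
    (8,5)@(17, 11): e=[134,-14,128] → .
    (1,6)@(3, 13): e=[18,198,32] → X
    (8,6)@(17, 13): e=[158,2,88] → X
    (2,7)@(5, 15): e=[62,186,0] → X  [on edge]
    (7,8)@(15, 17): e=[186,62,0] → X  [on edge]
  covered (32 px):
    . . . . . . . . . .
    . . . . . . . . . .
    . . . . . X . . . .
    . . . . X X X . . .
    . . . X X X X . . .
    . . X X X X X X . .
    . X X X X X X X X .
    . . X X X X X X X .
    . . . . . . . X X X
T1:
  2·area = 104  (B↔C swapped to make it positive)
  edge (18, 8)→(16, 14): d=(-2,6) right/bottom  bias=-1
  edge (16, 14)→(0, 10): d=(-16,-4) top-left  bias=+0
  edge (0, 10)→(18, 8): d=(18,-2) top-left  bias=+0
    (9,2)@(19, 5): e=[0,156,-52] → .  [on edge]
    (4,4)@(9, 9): e=[52,52,0] → X  [on edge]
    (5,4)@(11, 9): e=[40,60,4] → X
    (6,4)@(13, 9): e=[28,68,8] → X
    (7,4)@(15, 9): e=[16,76,12] → X
    (8,4)@(17, 9): e=[4,84,16] → X
    (9,4)@(19, 9): e=[-8,92,20] → .
    (2,5)@(5, 11): e=[72,4,28] → X
    (3,5)@(7, 11): e=[60,12,32] → X
    (8,5)@(17, 11): e=[0,52,52] → .  [on edge]
    (2,6)@(5, 13): e=[68,-28,64] → .
    (3,6)@(7, 13): e=[56,-20,68] → .
    (7,8)@(15, 17): e=[0,-52,156] → .  [on edge]
  covered (13 px):
    . . . . . . . . . .
    . . . . . . . . . .
    . . . . . . . . . .
    . . . . . . . . . .
    . . . . X X X X X .
    . . X X X X X X . .
    . . . . . . X X . .
    . . . . . . . . . .
    . . . . . . . . . .

Result: 45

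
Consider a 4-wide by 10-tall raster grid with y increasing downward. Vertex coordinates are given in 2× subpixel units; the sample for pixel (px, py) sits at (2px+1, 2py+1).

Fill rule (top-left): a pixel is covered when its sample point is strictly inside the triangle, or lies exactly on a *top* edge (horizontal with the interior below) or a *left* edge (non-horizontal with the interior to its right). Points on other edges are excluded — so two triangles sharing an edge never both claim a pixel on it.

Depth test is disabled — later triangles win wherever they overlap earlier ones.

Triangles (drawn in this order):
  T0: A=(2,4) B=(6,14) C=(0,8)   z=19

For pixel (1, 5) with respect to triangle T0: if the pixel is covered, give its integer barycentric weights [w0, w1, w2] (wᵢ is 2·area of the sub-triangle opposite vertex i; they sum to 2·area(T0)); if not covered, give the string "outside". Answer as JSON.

T0:
  2·area = 36
  edge (2, 4)→(6, 14): d=(4,10) right/bottom  bias=-1
  edge (6, 14)→(0, 8): d=(-6,-6) top-left  bias=+0
  edge (0, 8)→(2, 4): d=(2,-4) top-left  bias=+0
    (0,3)@(1, 7): e=[22,12,2] → X
    (1,3)@(3, 7): e=[2,24,10] → X
    (2,3)@(5, 7): e=[-18,36,18] → .
    (0,4)@(1, 9): e=[30,0,6] → X  [on edge]
    (2,4)@(5, 9): e=[-10,24,22] → .
    (0,5)@(1, 11): e=[38,-12,10] → .
    (1,5)@(3, 11): e=[18,0,18] → X  [on edge]
    (2,5)@(5, 11): e=[-2,12,26] → .
    (1,6)@(3, 13): e=[26,-12,22] → .
    (2,6)@(5, 13): e=[6,0,30] → X  [on edge]
    (3,6)@(7, 13): e=[-14,12,38] → .
    (2,7)@(5, 15): e=[14,-12,34] → .
    (3,7)@(7, 15): e=[-6,0,42] → .  [on edge]
  covered (6 px):
    . . . .
    . . . .
    . . . .
    X X . .
    X X . .
    . X . .
    . . X .
    . . . .
    . . . .
    . . . .

Result: [0,18,18]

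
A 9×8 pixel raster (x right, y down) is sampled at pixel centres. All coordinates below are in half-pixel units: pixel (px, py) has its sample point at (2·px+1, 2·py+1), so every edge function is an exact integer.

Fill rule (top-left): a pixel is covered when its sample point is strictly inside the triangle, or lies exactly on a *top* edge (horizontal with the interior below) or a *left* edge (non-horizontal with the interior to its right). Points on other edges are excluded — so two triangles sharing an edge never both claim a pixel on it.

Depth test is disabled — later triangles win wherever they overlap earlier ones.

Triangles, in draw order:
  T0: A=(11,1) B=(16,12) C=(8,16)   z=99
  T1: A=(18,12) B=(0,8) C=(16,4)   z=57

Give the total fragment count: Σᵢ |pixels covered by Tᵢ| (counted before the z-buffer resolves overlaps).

T0:
  2·area = 108
  edge (11, 1)→(16, 12): d=(5,11) right/bottom  bias=-1
  edge (16, 12)→(8, 16): d=(-8,4) right/bottom  bias=-1
  edge (8, 16)→(11, 1): d=(3,-15) top-left  bias=+0
    (5,0)@(11, 1): e=[0,108,0] → ·  [on edge]
    (5,1)@(11, 3): e=[10,92,6] → #
    (6,1)@(13, 3): e=[-12,84,36] → ·
    (5,2)@(11, 5): e=[20,76,12] → #
    (6,2)@(13, 5): e=[-2,68,42] → ·
    (5,3)@(11, 7): e=[30,60,18] → #
    (6,3)@(13, 7): e=[8,52,48] → #
    (7,3)@(15, 7): e=[-14,44,78] → ·
    (5,4)@(11, 9): e=[40,44,24] → #
    (7,4)@(15, 9): e=[-4,28,84] → ·
    (4,5)@(9, 11): e=[72,36,0] → #  [on edge]
    (7,5)@(15, 11): e=[6,12,90] → #
  covered (14 px):
    · · · · · · · · ·
    · · · · · # · · ·
    · · · · · # · · ·
    · · · · · # # · ·
    · · · · · # # · ·
    · · · · # # # # ·
    · · · · # # # · ·
    · · · · # · · · ·
T1:
  2·area = 136
  edge (18, 12)→(0, 8): d=(-18,-4) top-left  bias=+0
  edge (0, 8)→(16, 4): d=(16,-4) top-left  bias=+0
  edge (16, 4)→(18, 12): d=(2,8) right/bottom  bias=-1
    (6,2)@(13, 5): e=[106,4,26] → #
    (7,2)@(15, 5): e=[114,12,10] → #
    (8,2)@(17, 5): e=[122,20,-6] → ·
    (2,3)@(5, 7): e=[38,4,94] → #
    (3,3)@(7, 7): e=[46,12,78] → #
    (4,3)@(9, 7): e=[54,20,62] → #
    (5,3)@(11, 7): e=[62,28,46] → #
    (8,3)@(17, 7): e=[86,52,-2] → ·
    (2,4)@(5, 9): e=[2,36,98] → #
    (8,4)@(17, 9): e=[50,84,2] → #
    (2,5)@(5, 11): e=[-34,68,102] → ·
    (3,5)@(7, 11): e=[-26,76,86] → ·
  covered (17 px):
    · · · · · · · · ·
    · · · · · · · · ·
    · · · · · · # # ·
    · · # # # # # # ·
    · · # # # # # # #
    · · · · · · · # #
    · · · · · · · · ·
    · · · · · · · · ·

Answer: 31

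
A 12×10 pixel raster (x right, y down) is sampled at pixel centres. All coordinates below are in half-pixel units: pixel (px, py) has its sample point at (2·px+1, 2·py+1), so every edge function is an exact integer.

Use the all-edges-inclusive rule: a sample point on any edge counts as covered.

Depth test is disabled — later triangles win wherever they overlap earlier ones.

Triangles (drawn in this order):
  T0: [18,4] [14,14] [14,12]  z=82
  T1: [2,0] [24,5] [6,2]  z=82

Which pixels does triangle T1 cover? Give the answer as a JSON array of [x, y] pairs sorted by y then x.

T0:
  2·area = 8
  edge (18, 4)→(14, 14): d=(-4,10) inclusive
  edge (14, 14)→(14, 12): d=(0,-2) inclusive
  edge (14, 12)→(18, 4): d=(4,-8) inclusive
    (7,5)@(15, 11): e=[2,2,4] → #
    (8,5)@(17, 11): e=[-18,6,20] → ·
    (7,6)@(15, 13): e=[-6,2,12] → ·
  covered (1 px):
    · · · · · · · · · · · ·
    · · · · · · · · · · · ·
    · · · · · · · · · · · ·
    · · · · · · · · · · · ·
    · · · · · · · · · · · ·
    · · · · · · · # · · · ·
    · · · · · · · · · · · ·
    · · · · · · · · · · · ·
    · · · · · · · · · · · ·
    · · · · · · · · · · · ·
T1:
  2·area = 24
  edge (2, 0)→(24, 5): d=(22,5) inclusive
  edge (24, 5)→(6, 2): d=(-18,-3) inclusive
  edge (6, 2)→(2, 0): d=(-4,-2) inclusive
    (2,0)@(5, 1): e=[7,15,2] → #
    (3,0)@(7, 1): e=[-3,21,6] → ·
    (2,1)@(5, 3): e=[51,-21,-6] → ·
    (6,1)@(13, 3): e=[11,3,10] → #
    (7,1)@(15, 3): e=[1,9,14] → #
    (8,1)@(17, 3): e=[-9,15,18] → ·
    (6,2)@(13, 5): e=[55,-33,2] → ·
    (7,2)@(15, 5): e=[45,-27,6] → ·
  covered (3 px):
    · · # · · · · · · · · ·
    · · · · · · # # · · · ·
    · · · · · · · · · · · ·
    · · · · · · · · · · · ·
    · · · · · · · · · · · ·
    · · · · · · · · · · · ·
    · · · · · · · · · · · ·
    · · · · · · · · · · · ·
    · · · · · · · · · · · ·
    · · · · · · · · · · · ·

Result: [[2,0],[6,1],[7,1]]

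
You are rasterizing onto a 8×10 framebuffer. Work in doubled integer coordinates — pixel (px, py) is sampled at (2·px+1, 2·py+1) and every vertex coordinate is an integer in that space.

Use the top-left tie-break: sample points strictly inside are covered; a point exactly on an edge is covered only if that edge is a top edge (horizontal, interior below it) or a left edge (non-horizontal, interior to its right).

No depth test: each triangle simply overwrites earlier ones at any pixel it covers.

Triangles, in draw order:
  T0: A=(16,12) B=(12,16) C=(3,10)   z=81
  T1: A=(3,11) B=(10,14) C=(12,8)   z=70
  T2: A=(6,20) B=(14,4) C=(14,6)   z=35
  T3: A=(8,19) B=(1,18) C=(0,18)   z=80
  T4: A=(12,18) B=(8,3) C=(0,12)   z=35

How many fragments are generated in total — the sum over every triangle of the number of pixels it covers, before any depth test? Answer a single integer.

T0:
  2·area = 60
  edge (16, 12)→(12, 16): d=(-4,4) right/bottom  bias=-1
  edge (12, 16)→(3, 10): d=(-9,-6) top-left  bias=+0
  edge (3, 10)→(16, 12): d=(13,2) right/bottom  bias=-1
    (2,5)@(5, 11): e=[48,3,9] → █
    (3,5)@(7, 11): e=[40,15,5] → █
    (4,5)@(9, 11): e=[32,27,1] → █
    (5,5)@(11, 11): e=[24,39,-3] → ·
    (2,6)@(5, 13): e=[40,-15,35] → ·
    (3,6)@(7, 13): e=[32,-3,31] → ·
    (4,6)@(9, 13): e=[24,9,27] → █
    (5,6)@(11, 13): e=[16,21,23] → █
    (6,6)@(13, 13): e=[8,33,19] → █
    (7,6)@(15, 13): e=[0,45,15] → ·  [on edge]
    (4,7)@(9, 15): e=[16,-9,53] → ·
    (5,7)@(11, 15): e=[8,3,49] → █
    (6,7)@(13, 15): e=[0,15,45] → ·  [on edge]
    (5,8)@(11, 17): e=[0,-15,75] → ·  [on edge]
    (4,9)@(9, 19): e=[0,-45,105] → ·  [on edge]
  covered (7 px):
    · · · · · · · ·
    · · · · · · · ·
    · · · · · · · ·
    · · · · · · · ·
    · · · · · · · ·
    · · █ █ █ · · ·
    · · · · █ █ █ ·
    · · · · · █ · ·
    · · · · · · · ·
    · · · · · · · ·
T1:
  2·area = 48  (B↔C swapped to make it positive)
  edge (3, 11)→(12, 8): d=(9,-3) top-left  bias=+0
  edge (12, 8)→(10, 14): d=(-2,6) right/bottom  bias=-1
  edge (10, 14)→(3, 11): d=(-7,-3) top-left  bias=+0
    (6,2)@(13, 5): e=[-24,0,72] → ·  [on edge]
    (7,3)@(15, 7): e=[0,-16,64] → ·  [on edge]
    (4,4)@(9, 9): e=[0,16,32] → █  [on edge]
    (5,4)@(11, 9): e=[6,4,38] → █
    (6,4)@(13, 9): e=[12,-8,44] → ·
    (1,5)@(3, 11): e=[0,48,0] → █  [on edge]
    (2,5)@(5, 11): e=[6,36,6] → █
    (3,5)@(7, 11): e=[12,24,12] → █
    (5,5)@(11, 11): e=[24,0,24] → ·  [on edge]
    (1,6)@(3, 13): e=[18,44,-14] → ·
    (2,6)@(5, 13): e=[24,32,-8] → ·
    (3,6)@(7, 13): e=[30,20,-2] → ·
    (4,8)@(9, 17): e=[72,0,-24] → ·  [on edge]
  covered (7 px):
    · · · · · · · ·
    · · · · · · · ·
    · · · · · · · ·
    · · · · · · · ·
    · · · · █ █ · ·
    · █ █ █ █ · · ·
    · · · · █ · · ·
    · · · · · · · ·
    · · · · · · · ·
    · · · · · · · ·
T2:
  2·area = 16
  edge (6, 20)→(14, 4): d=(8,-16) top-left  bias=+0
  edge (14, 4)→(14, 6): d=(0,2) right/bottom  bias=-1
  edge (14, 6)→(6, 20): d=(-8,14) right/bottom  bias=-1
    (6,3)@(13, 7): e=[8,2,6] → █
    (7,3)@(15, 7): e=[40,-2,-22] → ·
    (6,4)@(13, 9): e=[24,2,-10] → ·
    (5,5)@(11, 11): e=[8,6,2] → █
    (6,5)@(13, 11): e=[40,2,-26] → ·
    (5,6)@(11, 13): e=[24,6,-14] → ·
  covered (2 px):
    · · · · · · · ·
    · · · · · · · ·
    · · · · · · · ·
    · · · · · · █ ·
    · · · · · · · ·
    · · · · · █ · ·
    · · · · · · · ·
    · · · · · · · ·
    · · · · · · · ·
    · · · · · · · ·
T3:
  2·area = 1  (B↔C swapped to make it positive)
  edge (8, 19)→(0, 18): d=(-8,-1) top-left  bias=+0
  edge (0, 18)→(1, 18): d=(1,0) top-left  bias=+0
  edge (1, 18)→(8, 19): d=(7,1) right/bottom  bias=-1
  covered (0 px):
    · · · · · · · ·
    · · · · · · · ·
    · · · · · · · ·
    · · · · · · · ·
    · · · · · · · ·
    · · · · · · · ·
    · · · · · · · ·
    · · · · · · · ·
    · · · · · · · ·
    · · · · · · · ·
T4:
  2·area = 156  (B↔C swapped to make it positive)
  edge (12, 18)→(0, 12): d=(-12,-6) top-left  bias=+0
  edge (0, 12)→(8, 3): d=(8,-9) top-left  bias=+0
  edge (8, 3)→(12, 18): d=(4,15) right/bottom  bias=-1
    (3,2)@(7, 5): e=[126,7,23] → █
    (4,2)@(9, 5): e=[138,25,-7] → ·
    (2,3)@(5, 7): e=[90,5,61] → █
    (4,3)@(9, 7): e=[114,41,1] → █
    (5,3)@(11, 7): e=[126,59,-29] → ·
    (1,4)@(3, 9): e=[54,3,99] → █
    (5,4)@(11, 9): e=[102,75,-21] → ·
    (0,5)@(1, 11): e=[18,1,137] → █
    (5,5)@(11, 11): e=[78,91,-13] → ·
    (0,6)@(1, 13): e=[-6,17,145] → ·
    (1,6)@(3, 13): e=[6,35,115] → █
    (5,6)@(11, 13): e=[54,107,-5] → ·
  covered (21 px):
    · · · · · · · ·
    · · · · · · · ·
    · · · █ · · · ·
    · · █ █ █ · · ·
    · █ █ █ █ · · ·
    █ █ █ █ █ · · ·
    · █ █ █ █ · · ·
    · · · █ █ █ · ·
    · · · · · █ · ·
    · · · · · · · ·

Result: 37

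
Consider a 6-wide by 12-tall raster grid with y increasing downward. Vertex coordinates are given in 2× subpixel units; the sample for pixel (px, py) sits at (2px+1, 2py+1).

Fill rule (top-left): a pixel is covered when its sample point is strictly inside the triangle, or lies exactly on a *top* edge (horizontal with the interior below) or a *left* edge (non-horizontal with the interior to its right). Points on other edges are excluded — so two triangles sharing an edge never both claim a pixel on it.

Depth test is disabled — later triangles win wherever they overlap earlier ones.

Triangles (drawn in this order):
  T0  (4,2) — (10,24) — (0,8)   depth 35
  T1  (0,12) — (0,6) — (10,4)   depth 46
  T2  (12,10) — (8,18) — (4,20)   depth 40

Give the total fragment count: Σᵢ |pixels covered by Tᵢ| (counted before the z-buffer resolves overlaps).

T0:
  2·area = 124
  edge (4, 2)→(10, 24): d=(6,22) right/bottom  bias=-1
  edge (10, 24)→(0, 8): d=(-10,-16) top-left  bias=+0
  edge (0, 8)→(4, 2): d=(4,-6) top-left  bias=+0
    (1,2)@(3, 5): e=[40,78,6] → █
    (2,2)@(5, 5): e=[-4,110,18] → ·
    (0,3)@(1, 7): e=[96,26,2] → █
    (2,3)@(5, 7): e=[8,90,26] → █
    (3,3)@(7, 7): e=[-36,122,38] → ·
    (0,4)@(1, 9): e=[108,6,10] → █
    (3,4)@(7, 9): e=[-24,102,46] → ·
    (0,5)@(1, 11): e=[120,-14,18] → ·
    (1,5)@(3, 11): e=[76,18,30] → █
    (3,5)@(7, 11): e=[-12,82,54] → ·
    (1,6)@(3, 13): e=[88,-2,38] → ·
    (2,6)@(5, 13): e=[44,30,50] → █
    (3,6)@(7, 13): e=[0,62,62] → ·  [on edge]
  covered (15 px):
    · · · · · ·
    · · · · · ·
    · █ · · · ·
    █ █ █ · · ·
    █ █ █ · · ·
    · █ █ · · ·
    · · █ · · ·
    · · █ █ · ·
    · · · █ · ·
    · · · █ · ·
    · · · · █ ·
    · · · · · ·
T1:
  2·area = 60
  edge (0, 12)→(0, 6): d=(0,-6) top-left  bias=+0
  edge (0, 6)→(10, 4): d=(10,-2) top-left  bias=+0
  edge (10, 4)→(0, 12): d=(-10,8) right/bottom  bias=-1
    (2,2)@(5, 5): e=[30,0,30] → █  [on edge]
    (3,2)@(7, 5): e=[42,4,14] → █
    (4,2)@(9, 5): e=[54,8,-2] → ·
    (0,3)@(1, 7): e=[6,12,42] → █
    (1,3)@(3, 7): e=[18,16,26] → █
    (3,3)@(7, 7): e=[42,24,-6] → ·
    (0,4)@(1, 9): e=[6,32,22] → █
    (2,4)@(5, 9): e=[30,40,-10] → ·
    (0,5)@(1, 11): e=[6,52,2] → █
    (1,5)@(3, 11): e=[18,56,-14] → ·
    (0,6)@(1, 13): e=[6,72,-18] → ·
  covered (8 px):
    · · · · · ·
    · · · · · ·
    · · █ █ · ·
    █ █ █ · · ·
    █ █ · · · ·
    █ · · · · ·
    · · · · · ·
    · · · · · ·
    · · · · · ·
    · · · · · ·
    · · · · · ·
    · · · · · ·
T2:
  2·area = 24
  edge (12, 10)→(8, 18): d=(-4,8) right/bottom  bias=-1
  edge (8, 18)→(4, 20): d=(-4,2) right/bottom  bias=-1
  edge (4, 20)→(12, 10): d=(8,-10) top-left  bias=+0
    (4,7)@(9, 15): e=[4,10,10] → █
    (5,7)@(11, 15): e=[-12,6,30] → ·
    (3,8)@(7, 17): e=[12,6,6] → █
    (4,8)@(9, 17): e=[-4,2,26] → ·
    (2,9)@(5, 19): e=[20,2,2] → █
    (3,9)@(7, 19): e=[4,-2,22] → ·
    (2,10)@(5, 21): e=[12,-6,18] → ·
  covered (3 px):
    · · · · · ·
    · · · · · ·
    · · · · · ·
    · · · · · ·
    · · · · · ·
    · · · · · ·
    · · · · · ·
    · · · · █ ·
    · · · █ · ·
    · · █ · · ·
    · · · · · ·
    · · · · · ·

Answer: 26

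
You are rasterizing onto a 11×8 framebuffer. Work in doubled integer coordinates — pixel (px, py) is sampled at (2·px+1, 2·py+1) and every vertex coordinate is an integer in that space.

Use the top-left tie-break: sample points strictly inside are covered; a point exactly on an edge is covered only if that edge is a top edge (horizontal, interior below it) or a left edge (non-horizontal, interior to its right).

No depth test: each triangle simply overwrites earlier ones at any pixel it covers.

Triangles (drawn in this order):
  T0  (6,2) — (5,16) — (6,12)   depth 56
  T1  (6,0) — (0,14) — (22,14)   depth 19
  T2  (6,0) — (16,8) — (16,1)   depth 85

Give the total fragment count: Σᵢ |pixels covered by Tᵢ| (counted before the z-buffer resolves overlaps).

T0:
  2·area = 10  (B↔C swapped to make it positive)
  edge (6, 2)→(6, 12): d=(0,10) right/bottom  bias=-1
  edge (6, 12)→(5, 16): d=(-1,4) right/bottom  bias=-1
  edge (5, 16)→(6, 2): d=(1,-14) top-left  bias=+0
  covered (0 px):
    · · · · · · · · · · ·
    · · · · · · · · · · ·
    · · · · · · · · · · ·
    · · · · · · · · · · ·
    · · · · · · · · · · ·
    · · · · · · · · · · ·
    · · · · · · · · · · ·
    · · · · · · · · · · ·
T1:
  2·area = 308  (B↔C swapped to make it positive)
  edge (6, 0)→(22, 14): d=(16,14) right/bottom  bias=-1
  edge (22, 14)→(0, 14): d=(-22,0) right/bottom  bias=-1
  edge (0, 14)→(6, 0): d=(6,-14) top-left  bias=+0
    (3,0)@(7, 1): e=[2,286,20] → █
    (4,0)@(9, 1): e=[-26,286,48] → ·
    (2,1)@(5, 3): e=[62,242,4] → █
    (4,1)@(9, 3): e=[6,242,60] → █
    (5,1)@(11, 3): e=[-22,242,88] → ·
    (2,2)@(5, 5): e=[94,198,16] → █
    (5,2)@(11, 5): e=[10,198,100] → █
    (6,2)@(13, 5): e=[-18,198,128] → ·
    (1,3)@(3, 7): e=[154,154,0] → █  [on edge]
    (6,3)@(13, 7): e=[14,154,140] → █
    (7,3)@(15, 7): e=[-14,154,168] → ·
    (1,4)@(3, 9): e=[186,110,12] → █
  covered (39 px):
    · · · █ · · · · · · ·
    · · █ █ █ · · · · · ·
    · · █ █ █ █ · · · · ·
    · █ █ █ █ █ █ · · · ·
    · █ █ █ █ █ █ █ · · ·
    · █ █ █ █ █ █ █ █ · ·
    █ █ █ █ █ █ █ █ █ █ ·
    · · · · · · · · · · ·
T2:
  2·area = 70  (B↔C swapped to make it positive)
  edge (6, 0)→(16, 1): d=(10,1) right/bottom  bias=-1
  edge (16, 1)→(16, 8): d=(0,7) right/bottom  bias=-1
  edge (16, 8)→(6, 0): d=(-10,-8) top-left  bias=+0
    (4,0)@(9, 1): e=[7,49,14] → █
    (5,0)@(11, 1): e=[5,35,30] → █
    (6,0)@(13, 1): e=[3,21,46] → █
    (7,0)@(15, 1): e=[1,7,62] → █
    (8,0)@(17, 1): e=[-1,-7,78] → ·
    (4,1)@(9, 3): e=[27,49,-6] → ·
    (5,1)@(11, 3): e=[25,35,10] → █
    (8,1)@(17, 3): e=[19,-7,58] → ·
    (5,2)@(11, 5): e=[45,35,-10] → ·
    (6,2)@(13, 5): e=[43,21,6] → █
    (8,2)@(17, 5): e=[39,-7,38] → ·
    (6,3)@(13, 7): e=[63,21,-14] → ·
  covered (10 px):
    · · · · █ █ █ █ · · ·
    · · · · · █ █ █ · · ·
    · · · · · · █ █ · · ·
    · · · · · · · █ · · ·
    · · · · · · · · · · ·
    · · · · · · · · · · ·
    · · · · · · · · · · ·
    · · · · · · · · · · ·

Answer: 49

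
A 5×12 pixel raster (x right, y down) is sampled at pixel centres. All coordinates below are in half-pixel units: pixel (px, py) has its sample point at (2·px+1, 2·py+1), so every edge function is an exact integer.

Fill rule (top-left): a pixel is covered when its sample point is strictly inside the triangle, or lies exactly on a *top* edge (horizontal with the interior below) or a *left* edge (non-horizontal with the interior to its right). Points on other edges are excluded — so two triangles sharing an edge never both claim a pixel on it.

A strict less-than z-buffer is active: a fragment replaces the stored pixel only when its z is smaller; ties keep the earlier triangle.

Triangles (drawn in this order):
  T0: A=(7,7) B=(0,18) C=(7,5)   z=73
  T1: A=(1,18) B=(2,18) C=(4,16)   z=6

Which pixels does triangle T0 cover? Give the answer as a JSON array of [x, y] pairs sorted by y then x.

T0:
  2·area = 14
  edge (7, 7)→(0, 18): d=(-7,11) right/bottom  bias=-1
  edge (0, 18)→(7, 5): d=(7,-13) top-left  bias=+0
  edge (7, 5)→(7, 7): d=(0,2) right/bottom  bias=-1
    (3,0)@(7, 1): e=[42,-28,0] → ·  [on edge]
    (3,1)@(7, 3): e=[28,-14,0] → ·  [on edge]
    (3,2)@(7, 5): e=[14,0,0] → ·  [on edge]
    (3,3)@(7, 7): e=[0,14,0] → ·  [on edge]
    (2,4)@(5, 9): e=[8,2,4] → █
    (3,4)@(7, 9): e=[-14,28,0] → ·  [on edge]
    (2,5)@(5, 11): e=[-6,16,4] → ·
    (3,5)@(7, 11): e=[-28,42,0] → ·  [on edge]
    (1,6)@(3, 13): e=[2,4,8] → █
    (2,6)@(5, 13): e=[-20,30,4] → ·
    (3,6)@(7, 13): e=[-42,56,0] → ·  [on edge]
    (1,7)@(3, 15): e=[-12,18,8] → ·
    (3,7)@(7, 15): e=[-56,70,0] → ·  [on edge]
    (3,8)@(7, 17): e=[-70,84,0] → ·  [on edge]
    (3,9)@(7, 19): e=[-84,98,0] → ·  [on edge]
    (3,10)@(7, 21): e=[-98,112,0] → ·  [on edge]
    (3,11)@(7, 23): e=[-112,126,0] → ·  [on edge]
  covered (2 px):
    · · · · ·
    · · · · ·
    · · · · ·
    · · · · ·
    · · █ · ·
    · · · · ·
    · █ · · ·
    · · · · ·
    · · · · ·
    · · · · ·
    · · · · ·
    · · · · ·
T1:
  2·area = 2  (B↔C swapped to make it positive)
  edge (1, 18)→(4, 16): d=(3,-2) top-left  bias=+0
  edge (4, 16)→(2, 18): d=(-2,2) right/bottom  bias=-1
  edge (2, 18)→(1, 18): d=(-1,0) right/bottom  bias=-1
    (4,5)@(9, 11): e=[-5,0,7] → ·  [on edge]
    (3,6)@(7, 13): e=[-3,0,5] → ·  [on edge]
    (2,7)@(5, 15): e=[-1,0,3] → ·  [on edge]
    (1,8)@(3, 17): e=[1,0,1] → ·  [on edge]
    (0,9)@(1, 19): e=[3,0,-1] → ·  [on edge]
  covered (0 px):
    · · · · ·
    · · · · ·
    · · · · ·
    · · · · ·
    · · · · ·
    · · · · ·
    · · · · ·
    · · · · ·
    · · · · ·
    · · · · ·
    · · · · ·
    · · · · ·

Result: [[2,4],[1,6]]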